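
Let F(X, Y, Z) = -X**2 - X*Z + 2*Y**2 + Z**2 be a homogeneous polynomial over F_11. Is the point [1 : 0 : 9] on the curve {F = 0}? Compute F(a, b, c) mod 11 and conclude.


F(1,0,9) ≡ 5 (mod 11); P is NOT on the curve.

Evaluate F(1, 0, 9) term-by-term (mod 11).
  -X**2 ↦ -1·1·1·1 = -1
  -X*Z ↦ -1·1·1·9 = -9
  2*Y**2 ↦ 2·1·0·1 = 0
  Z**2 ↦ 1·1·1·81 = 81
Sum: F(1, 0, 9) = (-1) + (-9) + (0) + (81) = 71.
Reducing mod 11: 71 ≡ 5 (mod 11).
Since F(a, b, c) ≡ 5 ≠ 0 (mod 11), P does NOT lie on the curve.


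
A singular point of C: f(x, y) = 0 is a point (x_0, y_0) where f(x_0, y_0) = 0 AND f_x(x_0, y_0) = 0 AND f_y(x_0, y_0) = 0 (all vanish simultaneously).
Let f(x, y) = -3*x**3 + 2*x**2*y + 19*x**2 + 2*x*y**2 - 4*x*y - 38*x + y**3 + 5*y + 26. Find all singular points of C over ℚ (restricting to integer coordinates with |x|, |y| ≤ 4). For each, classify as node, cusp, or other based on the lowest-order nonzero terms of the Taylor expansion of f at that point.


Singular points: {(2, -1)}; classification: node.

Compute partial derivatives:
  f_x = -9*x**2 + 4*x*y + 38*x + 2*y**2 - 4*y - 38.
  f_y = 2*x**2 + 4*x*y - 4*x + 3*y**2 + 5.
Scan x_0 ∈ {−4, ..., 4}. For each x_0, f_y(x_0, y) is a polynomial in y; find its integer roots y ∈ {−4, ..., 4}, then test f_x and f at those candidates.
  x = -4: f_y(-4, y) = 3*y**2 - 16*y + 53; no integer root y with |y| ≤ 4.
  x = -3: f_y(-3, y) = 3*y**2 - 12*y + 35; no integer root y with |y| ≤ 4.
  x = -2: f_y(-2, y) = 3*y**2 - 8*y + 21; no integer root y with |y| ≤ 4.
  x = -1: f_y(-1, y) = 3*y**2 - 4*y + 11; no integer root y with |y| ≤ 4.
  x = 0: f_y(0, y) = 3*y**2 + 5; no integer root y with |y| ≤ 4.
  x = 1: f_y(1, y) = 3*y**2 + 4*y + 3; no integer root y with |y| ≤ 4.
  x = 2: f_y(2, y) = 3*y**2 + 8*y + 5; vanishes at y ∈ {-1}. (2, -1): f_x = 0, f = 0 — SINGULAR.
  x = 3: f_y(3, y) = 3*y**2 + 12*y + 11; no integer root y with |y| ≤ 4.
  x = 4: f_y(4, y) = 3*y**2 + 16*y + 21; vanishes at y ∈ {-3}. (4, -3): f_x = -48 ≠ 0.
Only singular point on the grid: (2, -1).
Classify: substitute x = 2 + u, y = -1 + v and expand: f = -3*u**3 + 2*u**2*v - u**2 + 2*u*v**2 + v**3 + v**2.
No constant or linear terms (consistent with a singular point). Quadratic part: -u**2 + v**2. Cubic part: -3*u**3 + 2*u**2*v + 2*u*v**2 + v**3.
The quadratic part v**2 - u**2 = (v − u)(v + u) splits into two distinct linear factors, so there are two distinct tangent lines y − -1 = ±(x − 2) — this is a node (ordinary double point).
Classification: node.


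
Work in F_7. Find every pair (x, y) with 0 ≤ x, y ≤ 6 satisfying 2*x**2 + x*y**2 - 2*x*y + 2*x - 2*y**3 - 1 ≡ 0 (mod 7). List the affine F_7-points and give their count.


Affine F_7-points: {(1, 1), (2, 1), (3, 2), (3, 5), (6, 5)}; count = 5.

For each of the 49 pairs (x, y) ∈ F_7², evaluate f(x, y) mod 7. Record the zeros.
  x = 0: [0↦6, 1↦4, 2↦4, 3↦1, 4↦4, 5↦1, 6↦1]  zeros at y ∈ ∅
  x = 1: [0↦3, 1↦0, 2↦1, 3↦1, 4↦2, 5↦6, 6↦1]  zeros at y ∈ {1}
  x = 2: [0↦4, 1↦0, 2↦2, 3↦5, 4↦4, 5↦1, 6↦5]  zeros at y ∈ {1}
  x = 3: [0↦2, 1↦4, 2↦0, 3↦6, 4↦3, 5↦0, 6↦6]  zeros at y ∈ {2, 5}
  x = 4: [0↦4, 1↦5, 2↦2, 3↦4, 4↦6, 5↦3, 6↦4]  zeros at y ∈ ∅
  x = 5: [0↦3, 1↦3, 2↦1, 3↦6, 4↦6, 5↦3, 6↦6]  zeros at y ∈ ∅
  x = 6: [0↦6, 1↦5, 2↦4, 3↦5, 4↦3, 5↦0, 6↦5]  zeros at y ∈ {5}
Collecting zeros: affine points = {(1, 1), (2, 1), (3, 2), (3, 5), (6, 5)}.
Total count |C(F_7)_aff| = 5.


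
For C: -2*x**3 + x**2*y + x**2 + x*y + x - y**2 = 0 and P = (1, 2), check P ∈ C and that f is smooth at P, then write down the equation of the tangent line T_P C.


Tangent line at P: 3*x - 2*y + 1 = 0.

Step 1: f(1, 2) = 0, so P lies on C.
Step 2: partial derivatives
  f_x(x, y) = -6*x**2 + 2*x*y + 2*x + y + 1, f_y(x, y) = x**2 + x - 2*y.
  f_x(P) = 3, f_y(P) = -2 (gradient nonzero, so P is smooth).
Step 3: tangent line at P: 3·(x − 1) + -2·(y − 2) = 0.
Expanding: 3*x - 2*y + 1 = 0.


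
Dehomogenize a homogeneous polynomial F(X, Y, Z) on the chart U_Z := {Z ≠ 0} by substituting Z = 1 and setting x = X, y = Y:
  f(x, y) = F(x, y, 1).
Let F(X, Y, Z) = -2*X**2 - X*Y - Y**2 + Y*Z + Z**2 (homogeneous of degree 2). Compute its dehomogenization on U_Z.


f(x, y) = -2*x**2 - x*y - y**2 + y + 1

On U_Z we set Z = 1. Each monomial c·X^i·Y^j·Z^k in F becomes c·x^i·y^j·1^k = c·x^i·y^j.
Substituting Z = 1: F(X, Y, 1) = -2*x**2 - x*y - y**2 + y + 1.
Note: deg(f) ≤ deg(F) = 2; strict inequality happens when F is divisible by Z (lost terms).


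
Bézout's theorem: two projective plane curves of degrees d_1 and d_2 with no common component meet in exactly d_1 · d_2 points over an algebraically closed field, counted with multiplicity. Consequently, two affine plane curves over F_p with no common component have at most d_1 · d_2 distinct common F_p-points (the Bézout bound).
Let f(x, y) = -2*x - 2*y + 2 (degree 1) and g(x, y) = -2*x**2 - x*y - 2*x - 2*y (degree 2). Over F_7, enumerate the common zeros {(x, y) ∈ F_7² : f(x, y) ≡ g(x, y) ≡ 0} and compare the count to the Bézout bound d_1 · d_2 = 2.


Common zeros: {(3, 5)}; count = 1; Bézout bound = 2.

deg(f) = 1, deg(g) = 2, so Bézout bound = 2.
Scan x ∈ F_7. For each x, list the y ∈ F_7 with f(x, y) ≡ 0 and those with g(x, y) ≡ 0 (mod 7); the common zeros in that column are the intersection.
  x = 0: f ≡ 0 at y ∈ {1}; g ≡ 0 at y ∈ {0}; common: ∅.
  x = 1: f ≡ 0 at y ∈ {0}; g ≡ 0 at y ∈ {1}; common: ∅.
  x = 2: f ≡ 0 at y ∈ {6}; g ≡ 0 at y ∈ {4}; common: ∅.
  x = 3: f ≡ 0 at y ∈ {5}; g ≡ 0 at y ∈ {5}; common: {5}.
  x = 4: f ≡ 0 at y ∈ {4}; g ≡ 0 at y ∈ {5}; common: ∅.
  x = 5: f ≡ 0 at y ∈ {3}; g ≡ 0 at y ∈ ∅; common: ∅.
  x = 6: f ≡ 0 at y ∈ {2}; g ≡ 0 at y ∈ {0}; common: ∅.
Collecting: common zeros = {(3, 5)}, so the count is 1.
Comparison with the Bézout bound: 1 ≤ 2 = deg(f)·deg(g), as expected for curves with no common component (the affine F_7-count falls short of the bound because intersections may lie at infinity, over extension fields, or carry multiplicity).


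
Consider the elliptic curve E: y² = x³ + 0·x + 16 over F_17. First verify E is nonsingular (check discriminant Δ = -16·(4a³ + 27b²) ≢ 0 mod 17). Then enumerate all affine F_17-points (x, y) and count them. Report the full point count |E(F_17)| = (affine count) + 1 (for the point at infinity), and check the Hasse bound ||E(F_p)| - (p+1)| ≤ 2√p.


Affine points = {(0, 4), (0, 13), (1, 0), (3, 3), (3, 14), (7, 6), (7, 11), (8, 1), (8, 16), (10, 8), (10, 9), (11, 2), (11, 15), (15, 5), (15, 12), (16, 7), (16, 10)}; affine count = 17; |E(F_17)| = 18.

Discriminant check: Δ ∝ 4a³ + 27b² = 4·0³ + 27·16² = 4·0 + 27·256 ≡ 10 (mod 17). Nonzero ⇒ E is nonsingular.
For each x ∈ F_17, compute rhs = x³ + 0·x + 16 mod 17, then count y ∈ F_17 with y² ≡ rhs.
  x = 0: rhs = 16, matching y values: 4, 13 (2 points).
  x = 1: rhs = 0, matching y values: 0 (1 points).
  x = 2: rhs = 7, matching y values: none (0 points).
  x = 3: rhs = 9, matching y values: 3, 14 (2 points).
  x = 4: rhs = 12, matching y values: none (0 points).
  x = 5: rhs = 5, matching y values: none (0 points).
  x = 6: rhs = 11, matching y values: none (0 points).
  x = 7: rhs = 2, matching y values: 6, 11 (2 points).
  x = 8: rhs = 1, matching y values: 1, 16 (2 points).
  x = 9: rhs = 14, matching y values: none (0 points).
  x = 10: rhs = 13, matching y values: 8, 9 (2 points).
  x = 11: rhs = 4, matching y values: 2, 15 (2 points).
  x = 12: rhs = 10, matching y values: none (0 points).
  x = 13: rhs = 3, matching y values: none (0 points).
  x = 14: rhs = 6, matching y values: none (0 points).
  x = 15: rhs = 8, matching y values: 5, 12 (2 points).
  x = 16: rhs = 15, matching y values: 7, 10 (2 points).
Total affine count: 17.
Full point count |E(F_17)| = 17 + 1 = 18.
Hasse bound: |18 − (17+1)| = |0| = 0 ≤ 2√17 ≈ 8.2462 ✓.


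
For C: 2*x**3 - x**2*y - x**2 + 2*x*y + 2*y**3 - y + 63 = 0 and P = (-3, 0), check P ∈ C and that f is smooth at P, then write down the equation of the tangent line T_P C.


Tangent line at P: 60*x - 16*y + 180 = 0.

Step 1: f(-3, 0) = 0, so P lies on C.
Step 2: partial derivatives
  f_x(x, y) = 6*x**2 - 2*x*y - 2*x + 2*y, f_y(x, y) = -x**2 + 2*x + 6*y**2 - 1.
  f_x(P) = 60, f_y(P) = -16 (gradient nonzero, so P is smooth).
Step 3: tangent line at P: 60·(x − -3) + -16·(y − 0) = 0.
Expanding: 60*x - 16*y + 180 = 0.


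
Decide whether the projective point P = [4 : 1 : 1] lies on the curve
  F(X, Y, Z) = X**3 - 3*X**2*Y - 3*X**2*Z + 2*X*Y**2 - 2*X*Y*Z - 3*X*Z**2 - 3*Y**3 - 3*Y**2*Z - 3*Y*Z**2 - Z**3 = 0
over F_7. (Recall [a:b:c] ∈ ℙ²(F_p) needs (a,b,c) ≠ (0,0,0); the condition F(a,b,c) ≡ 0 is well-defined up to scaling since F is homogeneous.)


F(4,1,1) ≡ 2 (mod 7); P is NOT on the curve.

Evaluate F(4, 1, 1) term-by-term (mod 7).
  X**3 ↦ 1·64·1·1 = 64
  -3*X**2*Y ↦ -3·16·1·1 = -48
  -3*X**2*Z ↦ -3·16·1·1 = -48
  2*X*Y**2 ↦ 2·4·1·1 = 8
  -2*X*Y*Z ↦ -2·4·1·1 = -8
  -3*X*Z**2 ↦ -3·4·1·1 = -12
  -3*Y**3 ↦ -3·1·1·1 = -3
  -3*Y**2*Z ↦ -3·1·1·1 = -3
  -3*Y*Z**2 ↦ -3·1·1·1 = -3
  -Z**3 ↦ -1·1·1·1 = -1
Sum: F(4, 1, 1) = (64) + (-48) + (-48) + (8) + (-8) + (-12) + (-3) + (-3) + (-3) + (-1) = -54.
Reducing mod 7: -54 ≡ 2 (mod 7).
Since F(a, b, c) ≡ 2 ≠ 0 (mod 7), P does NOT lie on the curve.


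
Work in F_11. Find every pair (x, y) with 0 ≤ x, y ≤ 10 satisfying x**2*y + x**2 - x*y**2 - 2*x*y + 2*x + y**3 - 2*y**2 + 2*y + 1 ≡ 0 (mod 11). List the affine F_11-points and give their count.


Affine F_11-points: {(2, 5), (3, 9), (4, 4), (5, 10), (6, 2), (7, 2), (7, 3), (7, 4), (9, 5), (10, 0), (10, 3), (10, 9)}; count = 12.

For each of the 121 pairs (x, y) ∈ F_11², evaluate f(x, y) mod 11. Record the zeros.
  x = 0: [0↦1, 1↦2, 2↦5, 3↦5, 4↦8, 5↦9, 6↦3, 7↦7, 8↦5, 9↦3, 10↦7]  zeros at y ∈ ∅
  x = 1: [0↦4, 1↦3, 2↦2, 3↦7, 4↦2, 5↦4, 6↦8, 7↦9, 8↦2, 9↦4, 10↦10]  zeros at y ∈ ∅
  x = 2: [0↦9, 1↦8, 2↦5, 3↦6, 4↦6, 5↦0, 6↦5, 7↦5, 8↦6, 9↦3, 10↦2]  zeros at y ∈ {5}
  x = 3: [0↦5, 1↦6, 2↦3, 3↦2, 4↦9, 5↦8, 6↦5, 7↦6, 8↦6, 9↦0, 10↦5]  zeros at y ∈ {9}
  x = 4: [0↦3, 1↦8, 2↦7, 3↦6, 4↦0, 5↦6, 6↦8, 7↦1, 8↦2, 9↦6, 10↦8]  zeros at y ∈ {4}
  x = 5: [0↦3, 1↦3, 2↦6, 3↦7, 4↦1, 5↦5, 6↦3, 7↦1, 8↦5, 9↦10, 10↦0]  zeros at y ∈ {10}
  x = 6: [0↦5, 1↦2, 2↦0, 3↦5, 4↦1, 5↦5, 6↦1, 7↦6, 8↦4, 9↦1, 10↦3]  zeros at y ∈ {2}
  x = 7: [0↦9, 1↦5, 2↦0, 3↦0, 4↦0, 5↦6, 6↦2, 7↦5, 8↦10, 9↦1, 10↦6]  zeros at y ∈ {2, 3, 4}
  x = 8: [0↦4, 1↦1, 2↦6, 3↦3, 4↦9, 5↦8, 6↦6, 7↦9, 8↦1, 9↦10, 10↦9]  zeros at y ∈ ∅
  x = 9: [0↦1, 1↦1, 2↦7, 3↦3, 4↦6, 5↦0, 6↦2, 7↦7, 8↦10, 9↦6, 10↦1]  zeros at y ∈ {5}
  x = 10: [0↦0, 1↦5, 2↦3, 3↦0, 4↦2, 5↦4, 6↦1, 7↦10, 8↦4, 9↦0, 10↦4]  zeros at y ∈ {0, 3, 9}
Collecting zeros: affine points = {(2, 5), (3, 9), (4, 4), (5, 10), (6, 2), (7, 2), (7, 3), (7, 4), (9, 5), (10, 0), (10, 3), (10, 9)}.
Total count |C(F_11)_aff| = 12.


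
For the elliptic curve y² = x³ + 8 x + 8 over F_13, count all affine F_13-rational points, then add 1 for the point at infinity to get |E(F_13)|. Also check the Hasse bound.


Affine points = {(1, 2), (1, 11), (4, 0), (5, 2), (5, 11), (6, 5), (6, 8), (7, 2), (7, 11), (8, 5), (8, 8), (9, 4), (9, 9), (10, 3), (10, 10), (11, 6), (11, 7), (12, 5), (12, 8)}; affine count = 19; |E(F_13)| = 20.

Discriminant check: Δ ∝ 4a³ + 27b² = 4·8³ + 27·8² = 4·512 + 27·64 ≡ 6 (mod 13). Nonzero ⇒ E is nonsingular.
For each x ∈ F_13, compute rhs = x³ + 8·x + 8 mod 13, then count y ∈ F_13 with y² ≡ rhs.
  x = 0: rhs = 8, matching y values: none (0 points).
  x = 1: rhs = 4, matching y values: 2, 11 (2 points).
  x = 2: rhs = 6, matching y values: none (0 points).
  x = 3: rhs = 7, matching y values: none (0 points).
  x = 4: rhs = 0, matching y values: 0 (1 points).
  x = 5: rhs = 4, matching y values: 2, 11 (2 points).
  x = 6: rhs = 12, matching y values: 5, 8 (2 points).
  x = 7: rhs = 4, matching y values: 2, 11 (2 points).
  x = 8: rhs = 12, matching y values: 5, 8 (2 points).
  x = 9: rhs = 3, matching y values: 4, 9 (2 points).
  x = 10: rhs = 9, matching y values: 3, 10 (2 points).
  x = 11: rhs = 10, matching y values: 6, 7 (2 points).
  x = 12: rhs = 12, matching y values: 5, 8 (2 points).
Total affine count: 19.
Full point count |E(F_13)| = 19 + 1 = 20.
Hasse bound: |20 − (13+1)| = |6| = 6 ≤ 2√13 ≈ 7.2111 ✓.


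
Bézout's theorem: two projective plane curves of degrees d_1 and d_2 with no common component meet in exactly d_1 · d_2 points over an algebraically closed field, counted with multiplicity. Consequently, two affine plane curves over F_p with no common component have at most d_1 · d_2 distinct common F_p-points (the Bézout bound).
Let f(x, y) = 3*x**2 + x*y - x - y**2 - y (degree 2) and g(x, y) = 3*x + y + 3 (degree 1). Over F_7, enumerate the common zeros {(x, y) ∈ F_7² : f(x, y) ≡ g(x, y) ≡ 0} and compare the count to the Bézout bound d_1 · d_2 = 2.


Common zeros: ∅; count = 0; Bézout bound = 2.

deg(f) = 2, deg(g) = 1, so Bézout bound = 2.
Scan x ∈ F_7. For each x, list the y ∈ F_7 with f(x, y) ≡ 0 and those with g(x, y) ≡ 0 (mod 7); the common zeros in that column are the intersection.
  x = 0: f ≡ 0 at y ∈ {0, 6}; g ≡ 0 at y ∈ {4}; common: ∅.
  x = 1: f ≡ 0 at y ∈ {3, 4}; g ≡ 0 at y ∈ {1}; common: ∅.
  x = 2: f ≡ 0 at y ∈ ∅; g ≡ 0 at y ∈ {5}; common: ∅.
  x = 3: f ≡ 0 at y ∈ {3, 6}; g ≡ 0 at y ∈ {2}; common: ∅.
  x = 4: f ≡ 0 at y ∈ ∅; g ≡ 0 at y ∈ {6}; common: ∅.
  x = 5: f ≡ 0 at y ∈ {0, 4}; g ≡ 0 at y ∈ {3}; common: ∅.
  x = 6: f ≡ 0 at y ∈ ∅; g ≡ 0 at y ∈ {0}; common: ∅.
Collecting: common zeros = ∅, so the count is 0.
Comparison with the Bézout bound: 0 ≤ 2 = deg(f)·deg(g), as expected for curves with no common component (the affine F_7-count falls short of the bound because intersections may lie at infinity, over extension fields, or carry multiplicity).


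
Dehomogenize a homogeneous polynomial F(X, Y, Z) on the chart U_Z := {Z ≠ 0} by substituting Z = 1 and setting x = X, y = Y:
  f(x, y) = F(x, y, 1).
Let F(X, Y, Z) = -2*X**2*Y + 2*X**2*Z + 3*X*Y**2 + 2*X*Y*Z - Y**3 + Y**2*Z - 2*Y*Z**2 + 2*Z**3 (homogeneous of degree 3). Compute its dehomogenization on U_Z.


f(x, y) = -2*x**2*y + 2*x**2 + 3*x*y**2 + 2*x*y - y**3 + y**2 - 2*y + 2

On U_Z we set Z = 1. Each monomial c·X^i·Y^j·Z^k in F becomes c·x^i·y^j·1^k = c·x^i·y^j.
Substituting Z = 1: F(X, Y, 1) = -2*x**2*y + 2*x**2 + 3*x*y**2 + 2*x*y - y**3 + y**2 - 2*y + 2.
Note: deg(f) ≤ deg(F) = 3; strict inequality happens when F is divisible by Z (lost terms).


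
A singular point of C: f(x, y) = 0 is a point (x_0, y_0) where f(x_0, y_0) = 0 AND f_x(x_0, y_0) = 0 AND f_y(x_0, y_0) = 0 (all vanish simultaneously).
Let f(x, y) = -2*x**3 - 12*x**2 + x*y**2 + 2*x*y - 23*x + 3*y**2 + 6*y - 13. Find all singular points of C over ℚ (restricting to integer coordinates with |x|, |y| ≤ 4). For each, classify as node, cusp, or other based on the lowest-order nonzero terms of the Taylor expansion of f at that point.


Singular points: {(-2, -1)}; classification: cusp.

Compute partial derivatives:
  f_x = -6*x**2 - 24*x + y**2 + 2*y - 23.
  f_y = 2*x*y + 2*x + 6*y + 6.
Scan x_0 ∈ {−4, ..., 4}. For each x_0, f_y(x_0, y) is a polynomial in y; find its integer roots y ∈ {−4, ..., 4}, then test f_x and f at those candidates.
  x = -4: f_y(-4, y) = -2*y - 2; vanishes at y ∈ {-1}. (-4, -1): f_x = -24 ≠ 0.
  x = -3: f_y(-3, y) = 0; vanishes at y ∈ {-4, -3, -2, -1, 0, 1, 2, 3, 4}. (-3, -4): f_x = 3 ≠ 0; (-3, -3): f_x = -2 ≠ 0; (-3, -2): f_x = -5 ≠ 0; (-3, -1): f_x = -6 ≠ 0; (-3, 0): f_x = -5 ≠ 0; (-3, 1): f_x = -2 ≠ 0; (-3, 2): f_x = 3 ≠ 0; (-3, 3): f_x = 10 ≠ 0; (-3, 4): f_x = 19 ≠ 0.
  x = -2: f_y(-2, y) = 2*y + 2; vanishes at y ∈ {-1}. (-2, -1): f_x = 0, f = 0 — SINGULAR.
  x = -1: f_y(-1, y) = 4*y + 4; vanishes at y ∈ {-1}. (-1, -1): f_x = -6 ≠ 0.
  x = 0: f_y(0, y) = 6*y + 6; vanishes at y ∈ {-1}. (0, -1): f_x = -24 ≠ 0.
  x = 1: f_y(1, y) = 8*y + 8; vanishes at y ∈ {-1}. (1, -1): f_x = -54 ≠ 0.
  x = 2: f_y(2, y) = 10*y + 10; vanishes at y ∈ {-1}. (2, -1): f_x = -96 ≠ 0.
  x = 3: f_y(3, y) = 12*y + 12; vanishes at y ∈ {-1}. (3, -1): f_x = -150 ≠ 0.
  x = 4: f_y(4, y) = 14*y + 14; vanishes at y ∈ {-1}. (4, -1): f_x = -216 ≠ 0.
Only singular point on the grid: (-2, -1).
Classify: substitute x = -2 + u, y = -1 + v and expand: f = -2*u**3 + u*v**2 + v**2.
No constant or linear terms (consistent with a singular point). Quadratic part: v**2. Cubic part: -2*u**3 + u*v**2.
The quadratic part v**2 is a perfect square, so there is a single (double) tangent line v = 0, i.e. y = -1. Restricting the cubic part to that line (v = 0) leaves -2*u**3 ≠ 0, so f is not divisible by v and the branch is v² ≈ 2*u**3 to lowest order — this is a cusp.
Classification: cusp.


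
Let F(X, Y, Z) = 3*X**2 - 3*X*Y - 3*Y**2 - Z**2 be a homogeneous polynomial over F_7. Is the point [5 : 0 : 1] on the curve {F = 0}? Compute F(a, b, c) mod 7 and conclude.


F(5,0,1) ≡ 4 (mod 7); P is NOT on the curve.

Evaluate F(5, 0, 1) term-by-term (mod 7).
  3*X**2 ↦ 3·25·1·1 = 75
  -3*X*Y ↦ -3·5·0·1 = 0
  -3*Y**2 ↦ -3·1·0·1 = 0
  -Z**2 ↦ -1·1·1·1 = -1
Sum: F(5, 0, 1) = (75) + (0) + (0) + (-1) = 74.
Reducing mod 7: 74 ≡ 4 (mod 7).
Since F(a, b, c) ≡ 4 ≠ 0 (mod 7), P does NOT lie on the curve.


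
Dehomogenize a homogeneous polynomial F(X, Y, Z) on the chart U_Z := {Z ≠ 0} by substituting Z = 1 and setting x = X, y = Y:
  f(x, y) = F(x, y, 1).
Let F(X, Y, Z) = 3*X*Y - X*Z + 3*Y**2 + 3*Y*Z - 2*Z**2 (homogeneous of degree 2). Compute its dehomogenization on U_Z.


f(x, y) = 3*x*y - x + 3*y**2 + 3*y - 2

On U_Z we set Z = 1. Each monomial c·X^i·Y^j·Z^k in F becomes c·x^i·y^j·1^k = c·x^i·y^j.
Substituting Z = 1: F(X, Y, 1) = 3*x*y - x + 3*y**2 + 3*y - 2.
Note: deg(f) ≤ deg(F) = 2; strict inequality happens when F is divisible by Z (lost terms).


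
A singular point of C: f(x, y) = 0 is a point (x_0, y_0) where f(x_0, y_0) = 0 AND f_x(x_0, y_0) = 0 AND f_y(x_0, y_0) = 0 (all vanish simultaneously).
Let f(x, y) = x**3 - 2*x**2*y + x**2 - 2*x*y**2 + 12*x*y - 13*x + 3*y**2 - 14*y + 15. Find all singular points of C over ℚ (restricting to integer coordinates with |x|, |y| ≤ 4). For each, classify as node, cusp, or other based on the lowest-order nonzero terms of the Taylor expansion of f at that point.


Singular points: {(1, 2)}; classification: cusp.

Compute partial derivatives:
  f_x = 3*x**2 - 4*x*y + 2*x - 2*y**2 + 12*y - 13.
  f_y = -2*x**2 - 4*x*y + 12*x + 6*y - 14.
Scan x_0 ∈ {−4, ..., 4}. For each x_0, f_y(x_0, y) is a polynomial in y; find its integer roots y ∈ {−4, ..., 4}, then test f_x and f at those candidates.
  x = -4: f_y(-4, y) = 22*y - 94; no integer root y with |y| ≤ 4.
  x = -3: f_y(-3, y) = 18*y - 68; no integer root y with |y| ≤ 4.
  x = -2: f_y(-2, y) = 14*y - 46; no integer root y with |y| ≤ 4.
  x = -1: f_y(-1, y) = 10*y - 28; no integer root y with |y| ≤ 4.
  x = 0: f_y(0, y) = 6*y - 14; no integer root y with |y| ≤ 4.
  x = 1: f_y(1, y) = 2*y - 4; vanishes at y ∈ {2}. (1, 2): f_x = 0, f = 0 — SINGULAR.
  x = 2: f_y(2, y) = 2 - 2*y; vanishes at y ∈ {1}. (2, 1): f_x = 5 ≠ 0.
  x = 3: f_y(3, y) = 4 - 6*y; no integer root y with |y| ≤ 4.
  x = 4: f_y(4, y) = 2 - 10*y; no integer root y with |y| ≤ 4.
Only singular point on the grid: (1, 2).
Classify: substitute x = 1 + u, y = 2 + v and expand: f = u**3 - 2*u**2*v - 2*u*v**2 + v**2.
No constant or linear terms (consistent with a singular point). Quadratic part: v**2. Cubic part: u**3 - 2*u**2*v - 2*u*v**2.
The quadratic part v**2 is a perfect square, so there is a single (double) tangent line v = 0, i.e. y = 2. Restricting the cubic part to that line (v = 0) leaves u**3 ≠ 0, so f is not divisible by v and the branch is v² ≈ -u**3 to lowest order — this is a cusp.
Classification: cusp.


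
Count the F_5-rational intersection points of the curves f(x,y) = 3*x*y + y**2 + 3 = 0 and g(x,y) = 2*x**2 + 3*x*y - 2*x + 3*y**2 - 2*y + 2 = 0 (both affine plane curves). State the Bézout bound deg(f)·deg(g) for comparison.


Common zeros: {(2, 3), (3, 2), (3, 4)}; count = 3; Bézout bound = 4.

deg(f) = 2, deg(g) = 2, so Bézout bound = 4.
Scan x ∈ F_5. For each x, list the y ∈ F_5 with f(x, y) ≡ 0 and those with g(x, y) ≡ 0 (mod 5); the common zeros in that column are the intersection.
  x = 0: f ≡ 0 at y ∈ ∅; g ≡ 0 at y ∈ {2}; common: ∅.
  x = 1: f ≡ 0 at y ∈ ∅; g ≡ 0 at y ∈ ∅; common: ∅.
  x = 2: f ≡ 0 at y ∈ {1, 3}; g ≡ 0 at y ∈ {3, 4}; common: {3}.
  x = 3: f ≡ 0 at y ∈ {2, 4}; g ≡ 0 at y ∈ {2, 4}; common: {2, 4}.
  x = 4: f ≡ 0 at y ∈ ∅; g ≡ 0 at y ∈ ∅; common: ∅.
Collecting: common zeros = {(2, 3), (3, 2), (3, 4)}, so the count is 3.
Comparison with the Bézout bound: 3 ≤ 4 = deg(f)·deg(g), as expected for curves with no common component (the affine F_5-count falls short of the bound because intersections may lie at infinity, over extension fields, or carry multiplicity).


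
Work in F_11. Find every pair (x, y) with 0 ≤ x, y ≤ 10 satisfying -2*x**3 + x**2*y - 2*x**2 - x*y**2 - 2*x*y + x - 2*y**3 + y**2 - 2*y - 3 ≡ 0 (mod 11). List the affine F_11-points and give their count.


Affine F_11-points: {(0, 8), (1, 1), (2, 10), (3, 9), (5, 5), (5, 7), (5, 8), (7, 7), (8, 5), (9, 2), (9, 8)}; count = 11.

For each of the 121 pairs (x, y) ∈ F_11², evaluate f(x, y) mod 11. Record the zeros.
  x = 0: [0↦8, 1↦5, 2↦3, 3↦1, 4↦9, 5↦4, 6↦7, 7↦6, 8↦0, 9↦10, 10↦2]  zeros at y ∈ {8}
  x = 1: [0↦5, 1↦0, 2↦5, 3↦8, 4↦8, 5↦4, 6↦6, 7↦2, 8↦2, 9↦5, 10↦10]  zeros at y ∈ {1}
  x = 2: [0↦8, 1↦3, 2↦6, 3↦5, 4↦10, 5↦9, 6↦1, 7↦7, 8↦4, 9↦2, 10↦0]  zeros at y ∈ {10}
  x = 3: [0↦5, 1↦2, 2↦5, 3↦2, 4↦3, 5↦7, 6↦2, 7↦9, 8↦5, 9↦0, 10↦4]  zeros at y ∈ {9}
  x = 4: [0↦6, 1↦7, 2↦1, 3↦9, 4↦8, 5↦8, 6↦8, 7↦7, 8↦4, 9↦9, 10↦10]  zeros at y ∈ ∅
  x = 5: [0↦10, 1↦6, 2↦4, 3↦3, 4↦2, 5↦0, 6↦7, 7↦0, 8↦0, 9↦6, 10↦6]  zeros at y ∈ {5, 7, 8}
  x = 6: [0↦5, 1↦9, 2↦2, 3↦5, 4↦6, 5↦4, 6↦9, 7↦9, 8↦3, 9↦1, 10↦2]  zeros at y ∈ ∅
  x = 7: [0↦1, 1↦4, 2↦5, 3↦3, 4↦8, 5↦8, 6↦2, 7↦0, 8↦1, 9↦4, 10↦8]  zeros at y ∈ {7}
  x = 8: [0↦8, 1↦1, 2↦1, 3↦7, 4↦7, 5↦0, 6↦7, 7↦5, 8↦4, 9↦3, 10↦1]  zeros at y ∈ {5}
  x = 9: [0↦3, 1↦10, 2↦0, 3↦5, 4↦2, 5↦1, 6↦1, 7↦1, 8↦0, 9↦8, 10↦2]  zeros at y ∈ {2, 8}
  x = 10: [0↦7, 1↦8, 2↦1, 3↦7, 4↦3, 5↦10, 6↦5, 7↦9, 8↦10, 9↦7, 10↦10]  zeros at y ∈ ∅
Collecting zeros: affine points = {(0, 8), (1, 1), (2, 10), (3, 9), (5, 5), (5, 7), (5, 8), (7, 7), (8, 5), (9, 2), (9, 8)}.
Total count |C(F_11)_aff| = 11.


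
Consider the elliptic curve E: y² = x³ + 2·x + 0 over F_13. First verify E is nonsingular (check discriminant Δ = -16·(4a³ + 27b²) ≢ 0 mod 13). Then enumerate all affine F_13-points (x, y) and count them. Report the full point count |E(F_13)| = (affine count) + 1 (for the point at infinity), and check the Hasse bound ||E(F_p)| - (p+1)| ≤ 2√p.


Affine points = {(0, 0), (1, 4), (1, 9), (2, 5), (2, 8), (11, 1), (11, 12), (12, 6), (12, 7)}; affine count = 9; |E(F_13)| = 10.

Discriminant check: Δ ∝ 4a³ + 27b² = 4·2³ + 27·0² = 4·8 + 27·0 ≡ 6 (mod 13). Nonzero ⇒ E is nonsingular.
For each x ∈ F_13, compute rhs = x³ + 2·x + 0 mod 13, then count y ∈ F_13 with y² ≡ rhs.
  x = 0: rhs = 0, matching y values: 0 (1 points).
  x = 1: rhs = 3, matching y values: 4, 9 (2 points).
  x = 2: rhs = 12, matching y values: 5, 8 (2 points).
  x = 3: rhs = 7, matching y values: none (0 points).
  x = 4: rhs = 7, matching y values: none (0 points).
  x = 5: rhs = 5, matching y values: none (0 points).
  x = 6: rhs = 7, matching y values: none (0 points).
  x = 7: rhs = 6, matching y values: none (0 points).
  x = 8: rhs = 8, matching y values: none (0 points).
  x = 9: rhs = 6, matching y values: none (0 points).
  x = 10: rhs = 6, matching y values: none (0 points).
  x = 11: rhs = 1, matching y values: 1, 12 (2 points).
  x = 12: rhs = 10, matching y values: 6, 7 (2 points).
Total affine count: 9.
Full point count |E(F_13)| = 9 + 1 = 10.
Hasse bound: |10 − (13+1)| = |-4| = 4 ≤ 2√13 ≈ 7.2111 ✓.


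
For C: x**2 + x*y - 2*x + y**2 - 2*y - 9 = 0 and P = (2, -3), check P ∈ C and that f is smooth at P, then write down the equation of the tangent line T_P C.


Tangent line at P: -x - 6*y - 16 = 0.

Step 1: f(2, -3) = 0, so P lies on C.
Step 2: partial derivatives
  f_x(x, y) = 2*x + y - 2, f_y(x, y) = x + 2*y - 2.
  f_x(P) = -1, f_y(P) = -6 (gradient nonzero, so P is smooth).
Step 3: tangent line at P: -1·(x − 2) + -6·(y − -3) = 0.
Expanding: -x - 6*y - 16 = 0.


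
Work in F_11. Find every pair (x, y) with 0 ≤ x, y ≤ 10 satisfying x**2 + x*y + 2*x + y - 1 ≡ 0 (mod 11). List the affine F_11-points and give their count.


Affine F_11-points: {(0, 1), (1, 10), (2, 5), (3, 2), (4, 2), (5, 9), (6, 9), (7, 6), (8, 1), (9, 10)}; count = 10.

For each of the 121 pairs (x, y) ∈ F_11², evaluate f(x, y) mod 11. Record the zeros.
  x = 0: [0↦10, 1↦0, 2↦1, 3↦2, 4↦3, 5↦4, 6↦5, 7↦6, 8↦7, 9↦8, 10↦9]  zeros at y ∈ {1}
  x = 1: [0↦2, 1↦4, 2↦6, 3↦8, 4↦10, 5↦1, 6↦3, 7↦5, 8↦7, 9↦9, 10↦0]  zeros at y ∈ {10}
  x = 2: [0↦7, 1↦10, 2↦2, 3↦5, 4↦8, 5↦0, 6↦3, 7↦6, 8↦9, 9↦1, 10↦4]  zeros at y ∈ {5}
  x = 3: [0↦3, 1↦7, 2↦0, 3↦4, 4↦8, 5↦1, 6↦5, 7↦9, 8↦2, 9↦6, 10↦10]  zeros at y ∈ {2}
  x = 4: [0↦1, 1↦6, 2↦0, 3↦5, 4↦10, 5↦4, 6↦9, 7↦3, 8↦8, 9↦2, 10↦7]  zeros at y ∈ {2}
  x = 5: [0↦1, 1↦7, 2↦2, 3↦8, 4↦3, 5↦9, 6↦4, 7↦10, 8↦5, 9↦0, 10↦6]  zeros at y ∈ {9}
  x = 6: [0↦3, 1↦10, 2↦6, 3↦2, 4↦9, 5↦5, 6↦1, 7↦8, 8↦4, 9↦0, 10↦7]  zeros at y ∈ {9}
  x = 7: [0↦7, 1↦4, 2↦1, 3↦9, 4↦6, 5↦3, 6↦0, 7↦8, 8↦5, 9↦2, 10↦10]  zeros at y ∈ {6}
  x = 8: [0↦2, 1↦0, 2↦9, 3↦7, 4↦5, 5↦3, 6↦1, 7↦10, 8↦8, 9↦6, 10↦4]  zeros at y ∈ {1}
  x = 9: [0↦10, 1↦9, 2↦8, 3↦7, 4↦6, 5↦5, 6↦4, 7↦3, 8↦2, 9↦1, 10↦0]  zeros at y ∈ {10}
  x = 10: [0↦9, 1↦9, 2↦9, 3↦9, 4↦9, 5↦9, 6↦9, 7↦9, 8↦9, 9↦9, 10↦9]  zeros at y ∈ ∅
Collecting zeros: affine points = {(0, 1), (1, 10), (2, 5), (3, 2), (4, 2), (5, 9), (6, 9), (7, 6), (8, 1), (9, 10)}.
Total count |C(F_11)_aff| = 10.


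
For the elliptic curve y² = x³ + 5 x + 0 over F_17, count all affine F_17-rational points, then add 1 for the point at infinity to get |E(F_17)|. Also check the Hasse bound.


Affine points = {(0, 0), (2, 1), (2, 16), (3, 5), (3, 12), (4, 4), (4, 13), (6, 5), (6, 12), (7, 2), (7, 15), (8, 5), (8, 12), (9, 3), (9, 14), (10, 8), (10, 9), (11, 3), (11, 14), (13, 1), (13, 16), (14, 3), (14, 14), (15, 4), (15, 13)}; affine count = 25; |E(F_17)| = 26.

Discriminant check: Δ ∝ 4a³ + 27b² = 4·5³ + 27·0² = 4·125 + 27·0 ≡ 7 (mod 17). Nonzero ⇒ E is nonsingular.
For each x ∈ F_17, compute rhs = x³ + 5·x + 0 mod 17, then count y ∈ F_17 with y² ≡ rhs.
  x = 0: rhs = 0, matching y values: 0 (1 points).
  x = 1: rhs = 6, matching y values: none (0 points).
  x = 2: rhs = 1, matching y values: 1, 16 (2 points).
  x = 3: rhs = 8, matching y values: 5, 12 (2 points).
  x = 4: rhs = 16, matching y values: 4, 13 (2 points).
  x = 5: rhs = 14, matching y values: none (0 points).
  x = 6: rhs = 8, matching y values: 5, 12 (2 points).
  x = 7: rhs = 4, matching y values: 2, 15 (2 points).
  x = 8: rhs = 8, matching y values: 5, 12 (2 points).
  x = 9: rhs = 9, matching y values: 3, 14 (2 points).
  x = 10: rhs = 13, matching y values: 8, 9 (2 points).
  x = 11: rhs = 9, matching y values: 3, 14 (2 points).
  x = 12: rhs = 3, matching y values: none (0 points).
  x = 13: rhs = 1, matching y values: 1, 16 (2 points).
  x = 14: rhs = 9, matching y values: 3, 14 (2 points).
  x = 15: rhs = 16, matching y values: 4, 13 (2 points).
  x = 16: rhs = 11, matching y values: none (0 points).
Total affine count: 25.
Full point count |E(F_17)| = 25 + 1 = 26.
Hasse bound: |26 − (17+1)| = |8| = 8 ≤ 2√17 ≈ 8.2462 ✓.


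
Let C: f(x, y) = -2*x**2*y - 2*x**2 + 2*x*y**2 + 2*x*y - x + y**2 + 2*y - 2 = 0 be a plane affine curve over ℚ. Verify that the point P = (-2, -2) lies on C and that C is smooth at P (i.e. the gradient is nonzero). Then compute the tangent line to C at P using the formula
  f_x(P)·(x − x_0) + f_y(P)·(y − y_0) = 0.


Tangent line at P: -5*x + 2*y - 6 = 0.

Step 1: f(-2, -2) = 0, so P lies on C.
Step 2: partial derivatives
  f_x(x, y) = -4*x*y - 4*x + 2*y**2 + 2*y - 1, f_y(x, y) = -2*x**2 + 4*x*y + 2*x + 2*y + 2.
  f_x(P) = -5, f_y(P) = 2 (gradient nonzero, so P is smooth).
Step 3: tangent line at P: -5·(x − -2) + 2·(y − -2) = 0.
Expanding: -5*x + 2*y - 6 = 0.


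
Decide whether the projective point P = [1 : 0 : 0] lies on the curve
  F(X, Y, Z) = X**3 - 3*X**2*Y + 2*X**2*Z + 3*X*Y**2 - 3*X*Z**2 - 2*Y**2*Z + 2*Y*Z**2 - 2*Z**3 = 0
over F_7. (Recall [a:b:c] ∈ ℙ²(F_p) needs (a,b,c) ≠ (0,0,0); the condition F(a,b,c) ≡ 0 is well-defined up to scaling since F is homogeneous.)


F(1,0,0) ≡ 1 (mod 7); P is NOT on the curve.

Evaluate F(1, 0, 0) term-by-term (mod 7).
  X**3 ↦ 1·1·1·1 = 1
  -3*X**2*Y ↦ -3·1·0·1 = 0
  2*X**2*Z ↦ 2·1·1·0 = 0
  3*X*Y**2 ↦ 3·1·0·1 = 0
  -3*X*Z**2 ↦ -3·1·1·0 = 0
  -2*Y**2*Z ↦ -2·1·0·0 = 0
  2*Y*Z**2 ↦ 2·1·0·0 = 0
  -2*Z**3 ↦ -2·1·1·0 = 0
Sum: F(1, 0, 0) = (1) + (0) + (0) + (0) + (0) + (0) + (0) + (0) = 1.
Reducing mod 7: 1 ≡ 1 (mod 7).
Since F(a, b, c) ≡ 1 ≠ 0 (mod 7), P does NOT lie on the curve.


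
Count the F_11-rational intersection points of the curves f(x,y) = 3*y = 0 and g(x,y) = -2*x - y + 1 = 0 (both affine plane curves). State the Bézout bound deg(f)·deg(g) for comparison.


Common zeros: {(6, 0)}; count = 1; Bézout bound = 1.

deg(f) = 1, deg(g) = 1, so Bézout bound = 1.
Scan x ∈ F_11. For each x, list the y ∈ F_11 with f(x, y) ≡ 0 and those with g(x, y) ≡ 0 (mod 11); the common zeros in that column are the intersection.
  x = 0: f ≡ 0 at y ∈ {0}; g ≡ 0 at y ∈ {1}; common: ∅.
  x = 1: f ≡ 0 at y ∈ {0}; g ≡ 0 at y ∈ {10}; common: ∅.
  x = 2: f ≡ 0 at y ∈ {0}; g ≡ 0 at y ∈ {8}; common: ∅.
  x = 3: f ≡ 0 at y ∈ {0}; g ≡ 0 at y ∈ {6}; common: ∅.
  x = 4: f ≡ 0 at y ∈ {0}; g ≡ 0 at y ∈ {4}; common: ∅.
  x = 5: f ≡ 0 at y ∈ {0}; g ≡ 0 at y ∈ {2}; common: ∅.
  x = 6: f ≡ 0 at y ∈ {0}; g ≡ 0 at y ∈ {0}; common: {0}.
  x = 7: f ≡ 0 at y ∈ {0}; g ≡ 0 at y ∈ {9}; common: ∅.
  x = 8: f ≡ 0 at y ∈ {0}; g ≡ 0 at y ∈ {7}; common: ∅.
  x = 9: f ≡ 0 at y ∈ {0}; g ≡ 0 at y ∈ {5}; common: ∅.
  x = 10: f ≡ 0 at y ∈ {0}; g ≡ 0 at y ∈ {3}; common: ∅.
Collecting: common zeros = {(6, 0)}, so the count is 1.
Comparison with the Bézout bound: 1 ≤ 1 = deg(f)·deg(g), as expected for curves with no common component (the bound is attained).


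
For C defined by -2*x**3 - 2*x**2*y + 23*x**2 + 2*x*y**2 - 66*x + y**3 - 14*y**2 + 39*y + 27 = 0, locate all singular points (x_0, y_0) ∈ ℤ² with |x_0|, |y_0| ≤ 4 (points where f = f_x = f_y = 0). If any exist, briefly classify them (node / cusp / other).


Singular points: {(3, 3)}; classification: node.

Compute partial derivatives:
  f_x = -6*x**2 - 4*x*y + 46*x + 2*y**2 - 66.
  f_y = -2*x**2 + 4*x*y + 3*y**2 - 28*y + 39.
Scan x_0 ∈ {−4, ..., 4}. For each x_0, f_y(x_0, y) is a polynomial in y; find its integer roots y ∈ {−4, ..., 4}, then test f_x and f at those candidates.
  x = -4: f_y(-4, y) = 3*y**2 - 44*y + 7; no integer root y with |y| ≤ 4.
  x = -3: f_y(-3, y) = 3*y**2 - 40*y + 21; no integer root y with |y| ≤ 4.
  x = -2: f_y(-2, y) = 3*y**2 - 36*y + 31; no integer root y with |y| ≤ 4.
  x = -1: f_y(-1, y) = 3*y**2 - 32*y + 37; no integer root y with |y| ≤ 4.
  x = 0: f_y(0, y) = 3*y**2 - 28*y + 39; no integer root y with |y| ≤ 4.
  x = 1: f_y(1, y) = 3*y**2 - 24*y + 37; no integer root y with |y| ≤ 4.
  x = 2: f_y(2, y) = 3*y**2 - 20*y + 31; no integer root y with |y| ≤ 4.
  x = 3: f_y(3, y) = 3*y**2 - 16*y + 21; vanishes at y ∈ {3}. (3, 3): f_x = 0, f = 0 — SINGULAR.
  x = 4: f_y(4, y) = 3*y**2 - 12*y + 7; no integer root y with |y| ≤ 4.
Only singular point on the grid: (3, 3).
Classify: substitute x = 3 + u, y = 3 + v and expand: f = -2*u**3 - 2*u**2*v - u**2 + 2*u*v**2 + v**3 + v**2.
No constant or linear terms (consistent with a singular point). Quadratic part: -u**2 + v**2. Cubic part: -2*u**3 - 2*u**2*v + 2*u*v**2 + v**3.
The quadratic part v**2 - u**2 = (v − u)(v + u) splits into two distinct linear factors, so there are two distinct tangent lines y − 3 = ±(x − 3) — this is a node (ordinary double point).
Classification: node.


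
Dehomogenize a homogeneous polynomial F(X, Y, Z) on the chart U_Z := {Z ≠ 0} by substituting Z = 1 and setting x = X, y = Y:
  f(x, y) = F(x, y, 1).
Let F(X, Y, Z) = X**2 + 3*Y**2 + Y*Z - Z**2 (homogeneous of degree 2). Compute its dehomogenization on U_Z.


f(x, y) = x**2 + 3*y**2 + y - 1

On U_Z we set Z = 1. Each monomial c·X^i·Y^j·Z^k in F becomes c·x^i·y^j·1^k = c·x^i·y^j.
Substituting Z = 1: F(X, Y, 1) = x**2 + 3*y**2 + y - 1.
Note: deg(f) ≤ deg(F) = 2; strict inequality happens when F is divisible by Z (lost terms).


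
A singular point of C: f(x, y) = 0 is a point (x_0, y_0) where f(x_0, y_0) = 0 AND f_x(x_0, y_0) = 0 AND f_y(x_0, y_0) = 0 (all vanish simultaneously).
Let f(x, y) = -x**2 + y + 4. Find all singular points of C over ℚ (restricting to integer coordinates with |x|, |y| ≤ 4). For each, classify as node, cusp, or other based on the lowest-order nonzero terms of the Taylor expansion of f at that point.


No singular points in the scanned grid; C is smooth there.

Compute partial derivatives:
  f_x = -2*x.
  f_y = 1.
f_y = 1 is a nonzero constant, so f_y never vanishes: no point (x, y) can satisfy f = f_x = f_y = 0. In particular no (x, y) ∈ {−4, ..., 4}² is singular; the curve is smooth.


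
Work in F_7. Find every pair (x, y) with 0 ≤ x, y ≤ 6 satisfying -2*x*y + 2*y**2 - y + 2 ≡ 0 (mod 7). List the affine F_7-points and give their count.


Affine F_7-points: {(1, 6), (2, 2), (2, 4), (4, 3), (4, 5), (5, 1)}; count = 6.

For each of the 49 pairs (x, y) ∈ F_7², evaluate f(x, y) mod 7. Record the zeros.
  x = 0: [0↦2, 1↦3, 2↦1, 3↦3, 4↦2, 5↦5, 6↦5]  zeros at y ∈ ∅
  x = 1: [0↦2, 1↦1, 2↦4, 3↦4, 4↦1, 5↦2, 6↦0]  zeros at y ∈ {6}
  x = 2: [0↦2, 1↦6, 2↦0, 3↦5, 4↦0, 5↦6, 6↦2]  zeros at y ∈ {2, 4}
  x = 3: [0↦2, 1↦4, 2↦3, 3↦6, 4↦6, 5↦3, 6↦4]  zeros at y ∈ ∅
  x = 4: [0↦2, 1↦2, 2↦6, 3↦0, 4↦5, 5↦0, 6↦6]  zeros at y ∈ {3, 5}
  x = 5: [0↦2, 1↦0, 2↦2, 3↦1, 4↦4, 5↦4, 6↦1]  zeros at y ∈ {1}
  x = 6: [0↦2, 1↦5, 2↦5, 3↦2, 4↦3, 5↦1, 6↦3]  zeros at y ∈ ∅
Collecting zeros: affine points = {(1, 6), (2, 2), (2, 4), (4, 3), (4, 5), (5, 1)}.
Total count |C(F_7)_aff| = 6.


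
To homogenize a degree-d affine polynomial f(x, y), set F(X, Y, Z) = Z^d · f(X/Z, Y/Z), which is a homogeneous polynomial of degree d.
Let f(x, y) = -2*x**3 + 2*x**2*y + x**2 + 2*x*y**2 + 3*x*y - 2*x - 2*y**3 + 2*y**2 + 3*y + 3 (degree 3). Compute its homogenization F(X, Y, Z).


F(X, Y, Z) = -2*X**3 + 2*X**2*Y + X**2*Z + 2*X*Y**2 + 3*X*Y*Z - 2*X*Z**2 - 2*Y**3 + 2*Y**2*Z + 3*Y*Z**2 + 3*Z**3

deg(f) = 3.
Substitute x = X/Z, y = Y/Z into f, then multiply by Z^3.
  monomial -2·x^3·y^0 ↦ -2·X^3·Y^0·Z^0.
  monomial 2·x^2·y^1 ↦ 2·X^2·Y^1·Z^0.
  monomial 1·x^2·y^0 ↦ 1·X^2·Y^0·Z^1.
  monomial 2·x^1·y^2 ↦ 2·X^1·Y^2·Z^0.
  monomial 3·x^1·y^1 ↦ 3·X^1·Y^1·Z^1.
  monomial -2·x^1·y^0 ↦ -2·X^1·Y^0·Z^2.
  monomial -2·x^0·y^3 ↦ -2·X^0·Y^3·Z^0.
  monomial 2·x^0·y^2 ↦ 2·X^0·Y^2·Z^1.
  monomial 3·x^0·y^1 ↦ 3·X^0·Y^1·Z^2.
  monomial 3·x^0·y^0 ↦ 3·X^0·Y^0·Z^3.
Collecting: F(X, Y, Z) = -2*X**3 + 2*X**2*Y + X**2*Z + 2*X*Y**2 + 3*X*Y*Z - 2*X*Z**2 - 2*Y**3 + 2*Y**2*Z + 3*Y*Z**2 + 3*Z**3.


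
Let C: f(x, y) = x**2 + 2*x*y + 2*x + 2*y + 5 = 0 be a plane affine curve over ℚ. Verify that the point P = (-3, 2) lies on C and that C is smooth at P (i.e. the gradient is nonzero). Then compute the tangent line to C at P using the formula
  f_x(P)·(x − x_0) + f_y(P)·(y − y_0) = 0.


Tangent line at P: 8 - 4*y = 0.

Step 1: f(-3, 2) = 0, so P lies on C.
Step 2: partial derivatives
  f_x(x, y) = 2*x + 2*y + 2, f_y(x, y) = 2*x + 2.
  f_x(P) = 0, f_y(P) = -4 (gradient nonzero, so P is smooth).
Step 3: tangent line at P: 0·(x − -3) + -4·(y − 2) = 0.
Expanding: 8 - 4*y = 0.


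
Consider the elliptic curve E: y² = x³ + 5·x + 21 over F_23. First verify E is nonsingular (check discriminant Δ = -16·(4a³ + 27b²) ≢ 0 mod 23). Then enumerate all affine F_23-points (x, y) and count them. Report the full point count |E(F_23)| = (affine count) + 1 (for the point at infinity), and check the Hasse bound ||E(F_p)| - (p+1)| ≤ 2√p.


Affine points = {(1, 2), (1, 21), (2, 4), (2, 19), (4, 6), (4, 17), (7, 10), (7, 13), (9, 6), (9, 17), (10, 6), (10, 17), (11, 2), (11, 21), (13, 11), (13, 12), (14, 11), (14, 12), (18, 3), (18, 20), (19, 11), (19, 12), (20, 5), (20, 18), (21, 7), (21, 16)}; affine count = 26; |E(F_23)| = 27.

Discriminant check: Δ ∝ 4a³ + 27b² = 4·5³ + 27·21² = 4·125 + 27·441 ≡ 10 (mod 23). Nonzero ⇒ E is nonsingular.
For each x ∈ F_23, compute rhs = x³ + 5·x + 21 mod 23, then count y ∈ F_23 with y² ≡ rhs.
  x = 0: rhs = 21, matching y values: none (0 points).
  x = 1: rhs = 4, matching y values: 2, 21 (2 points).
  x = 2: rhs = 16, matching y values: 4, 19 (2 points).
  x = 3: rhs = 17, matching y values: none (0 points).
  x = 4: rhs = 13, matching y values: 6, 17 (2 points).
  x = 5: rhs = 10, matching y values: none (0 points).
  x = 6: rhs = 14, matching y values: none (0 points).
  x = 7: rhs = 8, matching y values: 10, 13 (2 points).
  x = 8: rhs = 21, matching y values: none (0 points).
  x = 9: rhs = 13, matching y values: 6, 17 (2 points).
  x = 10: rhs = 13, matching y values: 6, 17 (2 points).
  x = 11: rhs = 4, matching y values: 2, 21 (2 points).
  x = 12: rhs = 15, matching y values: none (0 points).
  x = 13: rhs = 6, matching y values: 11, 12 (2 points).
  x = 14: rhs = 6, matching y values: 11, 12 (2 points).
  x = 15: rhs = 21, matching y values: none (0 points).
  x = 16: rhs = 11, matching y values: none (0 points).
  x = 17: rhs = 5, matching y values: none (0 points).
  x = 18: rhs = 9, matching y values: 3, 20 (2 points).
  x = 19: rhs = 6, matching y values: 11, 12 (2 points).
  x = 20: rhs = 2, matching y values: 5, 18 (2 points).
  x = 21: rhs = 3, matching y values: 7, 16 (2 points).
  x = 22: rhs = 15, matching y values: none (0 points).
Total affine count: 26.
Full point count |E(F_23)| = 26 + 1 = 27.
Hasse bound: |27 − (23+1)| = |3| = 3 ≤ 2√23 ≈ 9.5917 ✓.


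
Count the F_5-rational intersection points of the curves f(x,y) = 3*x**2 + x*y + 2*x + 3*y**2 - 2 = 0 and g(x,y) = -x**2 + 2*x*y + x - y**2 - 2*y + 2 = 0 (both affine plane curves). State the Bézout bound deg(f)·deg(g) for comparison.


Common zeros: {(2, 2)}; count = 1; Bézout bound = 4.

deg(f) = 2, deg(g) = 2, so Bézout bound = 4.
Scan x ∈ F_5. For each x, list the y ∈ F_5 with f(x, y) ≡ 0 and those with g(x, y) ≡ 0 (mod 5); the common zeros in that column are the intersection.
  x = 0: f ≡ 0 at y ∈ {2, 3}; g ≡ 0 at y ∈ ∅; common: ∅.
  x = 1: f ≡ 0 at y ∈ {4}; g ≡ 0 at y ∈ ∅; common: ∅.
  x = 2: f ≡ 0 at y ∈ {2, 4}; g ≡ 0 at y ∈ {0, 2}; common: {2}.
  x = 3: f ≡ 0 at y ∈ ∅; g ≡ 0 at y ∈ {2}; common: ∅.
  x = 4: f ≡ 0 at y ∈ ∅; g ≡ 0 at y ∈ {0, 1}; common: ∅.
Collecting: common zeros = {(2, 2)}, so the count is 1.
Comparison with the Bézout bound: 1 ≤ 4 = deg(f)·deg(g), as expected for curves with no common component (the affine F_5-count falls short of the bound because intersections may lie at infinity, over extension fields, or carry multiplicity).
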